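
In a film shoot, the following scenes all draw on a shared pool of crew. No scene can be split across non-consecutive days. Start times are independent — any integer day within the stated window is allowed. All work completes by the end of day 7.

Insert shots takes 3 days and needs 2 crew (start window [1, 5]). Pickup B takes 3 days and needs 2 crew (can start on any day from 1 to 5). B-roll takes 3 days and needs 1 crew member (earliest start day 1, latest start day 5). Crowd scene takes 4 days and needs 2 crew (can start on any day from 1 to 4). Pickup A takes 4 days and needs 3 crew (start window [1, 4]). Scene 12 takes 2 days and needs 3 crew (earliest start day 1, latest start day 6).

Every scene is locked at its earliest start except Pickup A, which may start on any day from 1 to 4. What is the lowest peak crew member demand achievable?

Pickup A@1: d1:13  d2:13  d3:10  d4:5  d5:0  d6:0  d7:0 → peak 13
Pickup A@2: d1:10  d2:13  d3:10  d4:5  d5:3  d6:0  d7:0 → peak 13
Pickup A@3: d1:10  d2:10  d3:10  d4:5  d5:3  d6:3  d7:0 → peak 10
Pickup A@4: d1:10  d2:10  d3:7  d4:5  d5:3  d6:3  d7:3 → peak 10
Best is Pickup A@3, peak 10.

10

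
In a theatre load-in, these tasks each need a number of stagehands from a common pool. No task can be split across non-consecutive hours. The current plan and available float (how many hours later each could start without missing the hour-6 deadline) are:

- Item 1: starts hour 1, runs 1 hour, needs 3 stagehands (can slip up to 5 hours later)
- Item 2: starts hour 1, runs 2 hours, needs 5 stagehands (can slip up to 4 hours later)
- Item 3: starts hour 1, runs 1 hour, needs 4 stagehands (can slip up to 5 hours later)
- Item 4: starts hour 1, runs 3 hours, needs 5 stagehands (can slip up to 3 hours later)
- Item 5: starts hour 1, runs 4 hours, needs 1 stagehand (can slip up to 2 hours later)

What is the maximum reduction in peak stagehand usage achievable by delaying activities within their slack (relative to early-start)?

Early-start peak: h1:18  h2:11  h3:6  h4:1  h5:0  h6:0 ⇒ 18.
Leveled (Item 1@1, Item 2@2, Item 3@1, Item 4@4, Item 5@2): h1:7  h2:6  h3:6  h4:6  h5:6  h6:5 ⇒ 7.
Reduction 18 − 7 = 11.

11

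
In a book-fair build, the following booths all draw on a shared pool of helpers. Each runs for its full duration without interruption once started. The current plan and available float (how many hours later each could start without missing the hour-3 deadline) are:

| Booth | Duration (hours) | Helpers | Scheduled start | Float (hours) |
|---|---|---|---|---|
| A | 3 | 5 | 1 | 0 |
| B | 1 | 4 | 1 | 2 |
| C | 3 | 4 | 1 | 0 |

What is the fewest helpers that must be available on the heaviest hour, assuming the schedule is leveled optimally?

13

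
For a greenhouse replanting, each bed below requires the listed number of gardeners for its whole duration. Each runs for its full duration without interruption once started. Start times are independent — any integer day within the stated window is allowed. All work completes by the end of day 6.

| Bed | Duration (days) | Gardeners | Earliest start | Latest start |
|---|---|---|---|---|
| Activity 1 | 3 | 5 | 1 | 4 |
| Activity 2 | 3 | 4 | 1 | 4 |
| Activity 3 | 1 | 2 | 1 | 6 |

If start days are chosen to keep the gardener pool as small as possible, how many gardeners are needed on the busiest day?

6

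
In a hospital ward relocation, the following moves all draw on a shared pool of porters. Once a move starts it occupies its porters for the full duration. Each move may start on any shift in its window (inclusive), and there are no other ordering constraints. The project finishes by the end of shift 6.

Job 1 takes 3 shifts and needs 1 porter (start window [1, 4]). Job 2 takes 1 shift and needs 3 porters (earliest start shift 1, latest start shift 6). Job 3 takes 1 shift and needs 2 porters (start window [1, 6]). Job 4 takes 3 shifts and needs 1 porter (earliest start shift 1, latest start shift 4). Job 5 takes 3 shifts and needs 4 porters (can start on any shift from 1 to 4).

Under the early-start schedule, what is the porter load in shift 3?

6

At early start, shift 3 has: Job 1, Job 4, Job 5.
Demand: 1 + 1 + 4 = 6.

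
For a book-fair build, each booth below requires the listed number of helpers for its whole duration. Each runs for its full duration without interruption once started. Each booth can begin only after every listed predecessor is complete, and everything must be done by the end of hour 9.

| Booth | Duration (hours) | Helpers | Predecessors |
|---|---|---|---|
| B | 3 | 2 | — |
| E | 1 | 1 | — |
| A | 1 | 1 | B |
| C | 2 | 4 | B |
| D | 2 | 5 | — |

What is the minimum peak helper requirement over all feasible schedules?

5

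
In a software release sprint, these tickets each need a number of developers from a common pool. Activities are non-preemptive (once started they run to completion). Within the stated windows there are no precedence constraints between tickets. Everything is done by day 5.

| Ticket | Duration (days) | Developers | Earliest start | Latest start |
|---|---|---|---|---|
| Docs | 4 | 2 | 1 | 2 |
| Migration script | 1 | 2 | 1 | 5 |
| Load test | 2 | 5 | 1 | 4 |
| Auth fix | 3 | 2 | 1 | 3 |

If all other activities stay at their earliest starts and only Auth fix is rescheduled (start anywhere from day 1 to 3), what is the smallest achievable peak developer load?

9

Auth fix@1: d1:11  d2:9  d3:4  d4:2  d5:0 → peak 11
Auth fix@2: d1:9  d2:9  d3:4  d4:4  d5:0 → peak 9
Auth fix@3: d1:9  d2:7  d3:4  d4:4  d5:2 → peak 9
Best is Auth fix@2, peak 9.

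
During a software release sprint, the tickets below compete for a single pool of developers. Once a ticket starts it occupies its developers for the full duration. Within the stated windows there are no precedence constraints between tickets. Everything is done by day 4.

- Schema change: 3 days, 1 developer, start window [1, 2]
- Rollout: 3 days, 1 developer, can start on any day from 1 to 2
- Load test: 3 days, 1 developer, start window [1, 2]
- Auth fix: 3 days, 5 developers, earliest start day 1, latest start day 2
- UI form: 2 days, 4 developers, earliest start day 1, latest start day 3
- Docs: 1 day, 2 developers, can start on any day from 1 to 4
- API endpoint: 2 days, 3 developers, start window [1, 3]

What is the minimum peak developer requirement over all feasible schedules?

Early-start (Schema change@1, Rollout@1, Load test@1, Auth fix@1, UI form@1, Docs@1, API endpoint@1) gives peak 17: d1:17  d2:15  d3:8  d4:0.
Shift Docs→4, API endpoint→3.
Schedule Schema change@1, Rollout@1, Load test@1, Auth fix@1, UI form@1, Docs@4, API endpoint@3: d1:12  d2:12  d3:11  d4:5 — peak 12.

12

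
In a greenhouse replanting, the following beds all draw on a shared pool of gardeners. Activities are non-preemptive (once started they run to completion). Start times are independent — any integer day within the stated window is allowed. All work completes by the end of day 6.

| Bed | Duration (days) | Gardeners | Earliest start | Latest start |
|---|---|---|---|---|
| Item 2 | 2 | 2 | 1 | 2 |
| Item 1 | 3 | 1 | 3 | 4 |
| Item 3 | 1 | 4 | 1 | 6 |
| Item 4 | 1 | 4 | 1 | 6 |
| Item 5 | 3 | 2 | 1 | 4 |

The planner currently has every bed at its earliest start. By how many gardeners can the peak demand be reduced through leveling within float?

Early-start peak: d1:12  d2:4  d3:3  d4:1  d5:1  d6:0 ⇒ 12.
Leveled (Item 2@1, Item 1@3, Item 3@4, Item 4@5, Item 5@1): d1:4  d2:4  d3:3  d4:5  d5:5  d6:0 ⇒ 5.
Reduction 12 − 5 = 7.

7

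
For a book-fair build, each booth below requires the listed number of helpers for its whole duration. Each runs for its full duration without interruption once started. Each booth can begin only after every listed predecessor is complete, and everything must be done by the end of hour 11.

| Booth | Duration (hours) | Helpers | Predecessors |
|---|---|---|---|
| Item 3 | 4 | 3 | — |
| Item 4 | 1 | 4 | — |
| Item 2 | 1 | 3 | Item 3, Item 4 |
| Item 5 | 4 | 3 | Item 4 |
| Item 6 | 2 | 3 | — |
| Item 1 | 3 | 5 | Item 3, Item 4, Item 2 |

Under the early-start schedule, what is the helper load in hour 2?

9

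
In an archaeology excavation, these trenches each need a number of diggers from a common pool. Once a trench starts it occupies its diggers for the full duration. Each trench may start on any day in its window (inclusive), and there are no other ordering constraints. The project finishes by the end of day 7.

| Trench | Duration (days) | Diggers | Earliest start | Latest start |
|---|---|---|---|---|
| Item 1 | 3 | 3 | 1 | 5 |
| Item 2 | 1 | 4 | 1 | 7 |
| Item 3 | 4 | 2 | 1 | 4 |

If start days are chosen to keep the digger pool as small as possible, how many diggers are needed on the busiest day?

Early-start (Item 1@1, Item 2@1, Item 3@1) gives peak 9: d1:9  d2:5  d3:5  d4:2  d5:0  d6:0  d7:0.
Shift Item 2→5.
Schedule Item 1@1, Item 2@5, Item 3@1: d1:5  d2:5  d3:5  d4:2  d5:4  d6:0  d7:0 — peak 5.

5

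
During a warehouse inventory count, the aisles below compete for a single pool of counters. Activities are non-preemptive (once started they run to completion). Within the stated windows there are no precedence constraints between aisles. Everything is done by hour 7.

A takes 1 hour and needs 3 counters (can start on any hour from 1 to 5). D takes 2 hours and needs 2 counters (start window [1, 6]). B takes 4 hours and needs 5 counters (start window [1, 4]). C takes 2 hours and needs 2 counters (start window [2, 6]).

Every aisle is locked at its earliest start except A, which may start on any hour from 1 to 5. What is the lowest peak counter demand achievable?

9

A@1: h1:10  h2:9  h3:7  h4:5  h5:0  h6:0  h7:0 → peak 10
A@2: h1:7  h2:12  h3:7  h4:5  h5:0  h6:0  h7:0 → peak 12
A@3: h1:7  h2:9  h3:10  h4:5  h5:0  h6:0  h7:0 → peak 10
A@4: h1:7  h2:9  h3:7  h4:8  h5:0  h6:0  h7:0 → peak 9
A@5: h1:7  h2:9  h3:7  h4:5  h5:3  h6:0  h7:0 → peak 9
Best is A@4, peak 9.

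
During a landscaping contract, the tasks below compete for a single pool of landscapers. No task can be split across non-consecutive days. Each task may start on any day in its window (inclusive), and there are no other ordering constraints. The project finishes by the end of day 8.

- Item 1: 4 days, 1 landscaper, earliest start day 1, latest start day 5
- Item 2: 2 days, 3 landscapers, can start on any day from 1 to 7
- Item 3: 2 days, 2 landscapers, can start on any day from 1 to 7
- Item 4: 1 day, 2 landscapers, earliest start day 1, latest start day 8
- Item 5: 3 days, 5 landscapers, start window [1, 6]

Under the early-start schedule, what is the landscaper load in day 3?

At early start, day 3 has: Item 1, Item 5.
Demand: 1 + 5 = 6.

6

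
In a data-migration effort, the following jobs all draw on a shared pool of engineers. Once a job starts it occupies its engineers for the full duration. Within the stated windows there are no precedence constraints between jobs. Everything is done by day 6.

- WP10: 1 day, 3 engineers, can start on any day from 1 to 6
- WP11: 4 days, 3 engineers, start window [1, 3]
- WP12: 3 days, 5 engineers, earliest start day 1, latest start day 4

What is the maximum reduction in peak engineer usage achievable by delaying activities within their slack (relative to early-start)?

Early-start peak: d1:11  d2:8  d3:8  d4:3  d5:0  d6:0 ⇒ 11.
Leveled (WP10@1, WP11@1, WP12@2): d1:6  d2:8  d3:8  d4:8  d5:0  d6:0 ⇒ 8.
Reduction 11 − 8 = 3.

3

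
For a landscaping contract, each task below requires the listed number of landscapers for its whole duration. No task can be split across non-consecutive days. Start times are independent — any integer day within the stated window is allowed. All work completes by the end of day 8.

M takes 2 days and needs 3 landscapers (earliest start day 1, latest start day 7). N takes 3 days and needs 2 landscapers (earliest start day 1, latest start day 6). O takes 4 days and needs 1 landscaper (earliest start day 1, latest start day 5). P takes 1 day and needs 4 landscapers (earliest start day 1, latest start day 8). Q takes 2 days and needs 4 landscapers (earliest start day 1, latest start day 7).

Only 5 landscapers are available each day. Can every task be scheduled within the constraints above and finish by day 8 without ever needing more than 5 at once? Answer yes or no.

Schedule M@1, N@3, O@1, P@6, Q@7: d1:4  d2:4  d3:3  d4:3  d5:2  d6:4  d7:4  d8:4 — peak 4 ≤ 5.

yes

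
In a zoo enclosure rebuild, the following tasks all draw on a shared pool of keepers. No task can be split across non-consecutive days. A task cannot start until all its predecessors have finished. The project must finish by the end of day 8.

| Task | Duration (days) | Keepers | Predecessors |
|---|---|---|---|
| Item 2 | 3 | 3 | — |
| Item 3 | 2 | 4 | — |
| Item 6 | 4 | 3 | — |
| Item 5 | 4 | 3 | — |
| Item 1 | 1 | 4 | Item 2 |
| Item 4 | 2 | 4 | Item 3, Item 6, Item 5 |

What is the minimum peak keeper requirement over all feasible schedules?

8

Early-start (Item 2@1, Item 3@1, Item 6@1, Item 5@1, Item 1@4, Item 4@5) gives peak 13: d1:13  d2:13  d3:9  d4:10  d5:4  d6:4  d7:0  d8:0.
Shift Item 2→5, Item 5→3, Item 1→8, Item 4→7.
Schedule Item 2@5, Item 3@1, Item 6@1, Item 5@3, Item 1@8, Item 4@7: d1:7  d2:7  d3:6  d4:6  d5:6  d6:6  d7:7  d8:8 — peak 8.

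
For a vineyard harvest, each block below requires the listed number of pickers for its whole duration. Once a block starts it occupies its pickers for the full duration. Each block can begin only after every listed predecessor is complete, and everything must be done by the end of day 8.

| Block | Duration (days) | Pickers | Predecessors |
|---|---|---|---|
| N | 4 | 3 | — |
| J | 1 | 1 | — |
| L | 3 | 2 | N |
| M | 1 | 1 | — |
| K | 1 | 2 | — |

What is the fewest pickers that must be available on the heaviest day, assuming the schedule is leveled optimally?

3

Early-start (N@1, J@1, L@5, M@1, K@1) gives peak 7: d1:7  d2:3  d3:3  d4:3  d5:2  d6:2  d7:2  d8:0.
Shift J→5, M→6, K→8.
Schedule N@1, J@5, L@5, M@6, K@8: d1:3  d2:3  d3:3  d4:3  d5:3  d6:3  d7:2  d8:2 — peak 3.
Total picker-days = 22 over 8 days ⇒ peak ≥ ⌈22/8⌉ = 3, so 3 is optimal.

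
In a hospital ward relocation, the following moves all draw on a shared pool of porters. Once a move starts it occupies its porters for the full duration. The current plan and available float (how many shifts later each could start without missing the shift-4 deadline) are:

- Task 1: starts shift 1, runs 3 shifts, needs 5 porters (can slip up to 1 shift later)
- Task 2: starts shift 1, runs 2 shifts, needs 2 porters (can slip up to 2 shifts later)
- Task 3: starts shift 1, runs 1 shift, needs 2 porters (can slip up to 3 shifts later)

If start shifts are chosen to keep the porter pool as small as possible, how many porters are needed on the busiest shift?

Early-start (Task 1@1, Task 2@1, Task 3@1) gives peak 9: s1:9  s2:7  s3:5  s4:0.
Shift Task 3→3.
Schedule Task 1@1, Task 2@1, Task 3@3: s1:7  s2:7  s3:7  s4:0 — peak 7.
No arrangement of the 24 feasible schedules does better.

7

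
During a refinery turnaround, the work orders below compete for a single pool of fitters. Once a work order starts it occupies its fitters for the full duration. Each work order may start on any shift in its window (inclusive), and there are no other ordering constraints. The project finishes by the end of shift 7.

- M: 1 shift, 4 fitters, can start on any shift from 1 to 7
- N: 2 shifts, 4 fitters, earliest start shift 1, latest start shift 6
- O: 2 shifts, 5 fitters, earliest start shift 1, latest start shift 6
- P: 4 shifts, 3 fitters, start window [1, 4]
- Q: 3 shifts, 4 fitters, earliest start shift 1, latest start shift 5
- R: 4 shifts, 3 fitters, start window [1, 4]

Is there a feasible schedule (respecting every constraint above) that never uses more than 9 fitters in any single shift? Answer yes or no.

no

The minimum achievable peak is 10; 9 < 10, so no feasible schedule stays within the cap.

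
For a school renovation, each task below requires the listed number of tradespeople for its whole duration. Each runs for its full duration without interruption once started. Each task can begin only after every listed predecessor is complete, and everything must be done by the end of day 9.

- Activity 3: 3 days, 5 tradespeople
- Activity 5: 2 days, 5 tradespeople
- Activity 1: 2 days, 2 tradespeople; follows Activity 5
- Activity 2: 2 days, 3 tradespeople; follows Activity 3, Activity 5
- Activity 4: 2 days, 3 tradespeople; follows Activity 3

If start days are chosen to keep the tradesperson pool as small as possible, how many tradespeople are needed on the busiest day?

5

Early-start (Activity 3@1, Activity 5@1, Activity 1@3, Activity 2@4, Activity 4@4) gives peak 10: d1:10  d2:10  d3:7  d4:8  d5:6  d6:0  d7:0  d8:0  d9:0.
Shift Activity 5→4, Activity 1→6, Activity 2→6, Activity 4→8.
Schedule Activity 3@1, Activity 5@4, Activity 1@6, Activity 2@6, Activity 4@8: d1:5  d2:5  d3:5  d4:5  d5:5  d6:5  d7:5  d8:3  d9:3 — peak 5.
Total tradesperson-days = 41 over 9 days ⇒ peak ≥ ⌈41/9⌉ = 5, so 5 is optimal.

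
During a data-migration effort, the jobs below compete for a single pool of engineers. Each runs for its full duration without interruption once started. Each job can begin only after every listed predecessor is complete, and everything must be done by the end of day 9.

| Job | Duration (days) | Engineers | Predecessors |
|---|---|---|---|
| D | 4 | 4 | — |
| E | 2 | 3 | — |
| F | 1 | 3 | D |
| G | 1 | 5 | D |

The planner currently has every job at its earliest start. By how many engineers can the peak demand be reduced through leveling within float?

Early-start peak: d1:7  d2:7  d3:4  d4:4  d5:8  d6:0  d7:0  d8:0  d9:0 ⇒ 8.
Leveled (D@1, E@5, F@7, G@8): d1:4  d2:4  d3:4  d4:4  d5:3  d6:3  d7:3  d8:5  d9:0 ⇒ 5.
Reduction 8 − 5 = 3.

3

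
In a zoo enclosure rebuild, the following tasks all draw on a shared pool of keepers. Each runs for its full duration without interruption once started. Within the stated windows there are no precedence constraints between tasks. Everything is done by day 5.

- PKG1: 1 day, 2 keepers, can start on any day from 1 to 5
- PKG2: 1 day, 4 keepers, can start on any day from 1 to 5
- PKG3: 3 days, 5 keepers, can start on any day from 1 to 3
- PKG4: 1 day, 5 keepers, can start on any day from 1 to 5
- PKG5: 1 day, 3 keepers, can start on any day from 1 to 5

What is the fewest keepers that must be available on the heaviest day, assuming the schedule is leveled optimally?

Early-start (PKG1@1, PKG2@1, PKG3@1, PKG4@1, PKG5@1) gives peak 19: d1:19  d2:5  d3:5  d4:0  d5:0.
Shift PKG2→2, PKG3→3, PKG5→2.
Schedule PKG1@1, PKG2@2, PKG3@3, PKG4@1, PKG5@2: d1:7  d2:7  d3:5  d4:5  d5:5 — peak 7.

7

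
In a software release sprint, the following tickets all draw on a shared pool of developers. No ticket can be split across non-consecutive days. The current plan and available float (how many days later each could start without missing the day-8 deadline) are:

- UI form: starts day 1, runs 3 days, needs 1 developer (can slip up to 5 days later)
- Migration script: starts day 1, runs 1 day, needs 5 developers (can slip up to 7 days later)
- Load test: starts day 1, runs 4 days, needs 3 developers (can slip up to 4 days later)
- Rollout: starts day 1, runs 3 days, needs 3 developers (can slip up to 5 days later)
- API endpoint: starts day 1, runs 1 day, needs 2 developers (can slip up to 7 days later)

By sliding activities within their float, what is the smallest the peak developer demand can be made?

Early-start (UI form@1, Migration script@1, Load test@1, Rollout@1, API endpoint@1) gives peak 14: d1:14  d2:7  d3:7  d4:3  d5:0  d6:0  d7:0  d8:0.
Shift Migration script→4, Load test→5, API endpoint→5.
Schedule UI form@1, Migration script@4, Load test@5, Rollout@1, API endpoint@5: d1:4  d2:4  d3:4  d4:5  d5:5  d6:3  d7:3  d8:3 — peak 5.

5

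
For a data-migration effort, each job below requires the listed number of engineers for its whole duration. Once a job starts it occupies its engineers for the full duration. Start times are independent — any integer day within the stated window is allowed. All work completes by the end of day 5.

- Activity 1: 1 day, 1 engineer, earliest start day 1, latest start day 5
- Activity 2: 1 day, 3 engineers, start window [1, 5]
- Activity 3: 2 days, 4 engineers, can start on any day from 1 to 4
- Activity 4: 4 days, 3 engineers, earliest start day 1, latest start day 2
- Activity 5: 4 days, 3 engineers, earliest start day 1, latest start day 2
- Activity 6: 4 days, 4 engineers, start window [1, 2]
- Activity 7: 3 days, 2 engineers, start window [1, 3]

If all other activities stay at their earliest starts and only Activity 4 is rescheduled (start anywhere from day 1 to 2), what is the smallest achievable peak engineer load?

Activity 4@1: d1:20  d2:16  d3:12  d4:10  d5:0 → peak 20
Activity 4@2: d1:17  d2:16  d3:12  d4:10  d5:3 → peak 17
Best is Activity 4@2, peak 17.

17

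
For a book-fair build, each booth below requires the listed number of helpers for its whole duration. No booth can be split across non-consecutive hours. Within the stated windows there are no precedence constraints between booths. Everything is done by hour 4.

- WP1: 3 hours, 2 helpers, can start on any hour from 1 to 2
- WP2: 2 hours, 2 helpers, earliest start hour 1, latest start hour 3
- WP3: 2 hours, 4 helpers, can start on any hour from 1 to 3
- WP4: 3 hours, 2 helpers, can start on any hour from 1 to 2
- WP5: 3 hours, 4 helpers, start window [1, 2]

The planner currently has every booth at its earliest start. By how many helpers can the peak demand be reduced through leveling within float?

Early-start peak: h1:14  h2:14  h3:8  h4:0 ⇒ 14.
Leveled (WP1@1, WP2@1, WP3@3, WP4@1, WP5@1): h1:10  h2:10  h3:12  h4:4 ⇒ 12.
Reduction 14 − 12 = 2.

2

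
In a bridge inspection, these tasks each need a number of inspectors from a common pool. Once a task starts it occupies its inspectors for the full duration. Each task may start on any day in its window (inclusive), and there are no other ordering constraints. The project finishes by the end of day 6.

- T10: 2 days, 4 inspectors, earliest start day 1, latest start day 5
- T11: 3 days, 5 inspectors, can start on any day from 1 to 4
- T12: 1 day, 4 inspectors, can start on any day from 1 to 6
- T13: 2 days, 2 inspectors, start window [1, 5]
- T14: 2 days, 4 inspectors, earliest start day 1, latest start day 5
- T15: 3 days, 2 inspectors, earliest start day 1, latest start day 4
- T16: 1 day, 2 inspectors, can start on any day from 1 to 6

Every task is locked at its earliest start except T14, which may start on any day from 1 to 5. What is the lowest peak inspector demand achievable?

19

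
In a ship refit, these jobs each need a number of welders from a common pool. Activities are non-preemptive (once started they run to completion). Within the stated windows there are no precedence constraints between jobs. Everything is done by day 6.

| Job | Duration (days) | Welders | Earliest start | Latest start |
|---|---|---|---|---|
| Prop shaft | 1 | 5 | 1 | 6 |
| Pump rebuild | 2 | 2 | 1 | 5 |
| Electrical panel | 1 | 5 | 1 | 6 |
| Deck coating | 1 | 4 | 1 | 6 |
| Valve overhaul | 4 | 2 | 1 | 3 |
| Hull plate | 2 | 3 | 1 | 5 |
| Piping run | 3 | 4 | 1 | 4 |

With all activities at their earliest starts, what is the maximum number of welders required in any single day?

25

Early-start schedule: Prop shaft@1, Pump rebuild@1, Electrical panel@1, Deck coating@1, Valve overhaul@1, Hull plate@1, Piping run@1.
Load per day: day 1: 25, day 2: 11, day 3: 6, day 4: 2, day 5: 0, day 6: 0.
Peak is 25.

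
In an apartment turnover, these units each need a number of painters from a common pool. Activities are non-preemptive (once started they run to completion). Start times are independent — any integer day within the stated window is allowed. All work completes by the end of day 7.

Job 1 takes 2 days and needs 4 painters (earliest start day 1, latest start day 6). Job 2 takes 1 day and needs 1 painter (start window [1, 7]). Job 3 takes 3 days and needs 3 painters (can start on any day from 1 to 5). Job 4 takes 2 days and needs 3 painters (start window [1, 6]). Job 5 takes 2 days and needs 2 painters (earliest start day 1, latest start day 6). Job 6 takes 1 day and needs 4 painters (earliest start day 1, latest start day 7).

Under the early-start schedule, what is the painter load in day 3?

3

At early start, day 3 has: Job 3.
Demand: 3 = 3.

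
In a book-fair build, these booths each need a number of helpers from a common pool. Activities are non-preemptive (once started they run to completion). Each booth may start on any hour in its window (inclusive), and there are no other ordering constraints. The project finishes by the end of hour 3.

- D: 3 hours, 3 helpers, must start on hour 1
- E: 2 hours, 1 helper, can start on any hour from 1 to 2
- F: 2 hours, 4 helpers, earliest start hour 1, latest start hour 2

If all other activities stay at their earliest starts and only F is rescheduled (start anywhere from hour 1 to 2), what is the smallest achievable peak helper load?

F@1: h1:8  h2:8  h3:3 → peak 8
F@2: h1:4  h2:8  h3:7 → peak 8
Best is F@1, peak 8.

8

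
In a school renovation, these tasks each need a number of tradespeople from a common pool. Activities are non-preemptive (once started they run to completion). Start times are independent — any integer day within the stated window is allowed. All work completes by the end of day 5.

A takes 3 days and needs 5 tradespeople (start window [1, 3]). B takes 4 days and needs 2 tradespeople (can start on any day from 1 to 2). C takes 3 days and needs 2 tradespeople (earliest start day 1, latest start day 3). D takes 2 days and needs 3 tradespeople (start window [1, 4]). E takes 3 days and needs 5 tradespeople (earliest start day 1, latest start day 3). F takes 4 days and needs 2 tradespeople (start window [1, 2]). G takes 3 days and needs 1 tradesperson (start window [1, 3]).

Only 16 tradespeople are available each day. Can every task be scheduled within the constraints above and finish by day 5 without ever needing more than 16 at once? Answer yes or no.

no

The minimum achievable peak is 17; 16 < 17, so no feasible schedule stays within the cap.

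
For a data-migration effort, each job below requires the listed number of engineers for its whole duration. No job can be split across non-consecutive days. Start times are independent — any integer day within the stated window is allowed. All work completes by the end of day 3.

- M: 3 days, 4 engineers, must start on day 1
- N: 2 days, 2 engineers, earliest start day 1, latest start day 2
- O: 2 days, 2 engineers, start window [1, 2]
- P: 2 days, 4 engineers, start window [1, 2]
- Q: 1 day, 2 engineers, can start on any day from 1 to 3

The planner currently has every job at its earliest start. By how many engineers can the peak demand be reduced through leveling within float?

2

Early-start peak: d1:14  d2:12  d3:4 ⇒ 14.
Leveled (M@1, N@1, O@1, P@1, Q@3): d1:12  d2:12  d3:6 ⇒ 12.
Reduction 14 − 12 = 2.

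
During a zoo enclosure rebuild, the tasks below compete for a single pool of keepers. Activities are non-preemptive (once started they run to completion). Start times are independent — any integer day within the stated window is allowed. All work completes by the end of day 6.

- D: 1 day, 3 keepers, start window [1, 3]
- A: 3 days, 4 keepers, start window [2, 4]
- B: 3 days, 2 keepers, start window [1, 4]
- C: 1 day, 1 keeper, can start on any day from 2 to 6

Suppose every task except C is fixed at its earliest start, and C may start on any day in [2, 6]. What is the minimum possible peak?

6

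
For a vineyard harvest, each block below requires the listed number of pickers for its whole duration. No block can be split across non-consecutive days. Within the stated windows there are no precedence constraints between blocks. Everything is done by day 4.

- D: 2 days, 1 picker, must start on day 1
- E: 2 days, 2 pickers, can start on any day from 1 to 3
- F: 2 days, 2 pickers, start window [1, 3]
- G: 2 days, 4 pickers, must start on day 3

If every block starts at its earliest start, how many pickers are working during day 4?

At early start, day 4 has: G.
Demand: 4 = 4.

4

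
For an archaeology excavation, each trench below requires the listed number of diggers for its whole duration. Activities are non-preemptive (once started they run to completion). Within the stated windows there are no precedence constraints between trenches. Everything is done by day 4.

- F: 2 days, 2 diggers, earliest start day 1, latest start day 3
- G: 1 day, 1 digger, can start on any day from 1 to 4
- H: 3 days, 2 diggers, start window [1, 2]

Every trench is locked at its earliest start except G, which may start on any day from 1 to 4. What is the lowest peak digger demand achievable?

G@1: d1:5  d2:4  d3:2  d4:0 → peak 5
G@2: d1:4  d2:5  d3:2  d4:0 → peak 5
G@3: d1:4  d2:4  d3:3  d4:0 → peak 4
G@4: d1:4  d2:4  d3:2  d4:1 → peak 4
Best is G@3, peak 4.

4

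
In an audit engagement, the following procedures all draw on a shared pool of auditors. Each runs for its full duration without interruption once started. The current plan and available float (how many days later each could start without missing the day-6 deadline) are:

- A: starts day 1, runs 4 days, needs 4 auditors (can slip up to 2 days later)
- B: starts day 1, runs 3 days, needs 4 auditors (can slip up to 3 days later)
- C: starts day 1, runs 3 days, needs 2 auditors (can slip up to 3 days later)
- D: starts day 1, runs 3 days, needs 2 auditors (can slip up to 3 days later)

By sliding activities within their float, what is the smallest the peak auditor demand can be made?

8

Early-start (A@1, B@1, C@1, D@1) gives peak 12: d1:12  d2:12  d3:12  d4:4  d5:0  d6:0.
Shift C→4, D→4.
Schedule A@1, B@1, C@4, D@4: d1:8  d2:8  d3:8  d4:8  d5:4  d6:4 — peak 8.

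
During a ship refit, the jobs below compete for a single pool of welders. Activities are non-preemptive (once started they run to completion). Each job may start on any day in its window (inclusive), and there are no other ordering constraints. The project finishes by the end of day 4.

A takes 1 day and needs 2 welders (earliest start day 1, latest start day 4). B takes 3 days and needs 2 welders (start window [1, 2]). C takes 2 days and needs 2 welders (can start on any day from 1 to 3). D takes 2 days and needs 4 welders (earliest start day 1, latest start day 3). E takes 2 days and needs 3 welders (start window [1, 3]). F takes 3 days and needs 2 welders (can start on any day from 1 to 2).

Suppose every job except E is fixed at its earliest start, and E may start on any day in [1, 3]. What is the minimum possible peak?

E@1: d1:15  d2:13  d3:4  d4:0 → peak 15
E@2: d1:12  d2:13  d3:7  d4:0 → peak 13
E@3: d1:12  d2:10  d3:7  d4:3 → peak 12
Best is E@3, peak 12.

12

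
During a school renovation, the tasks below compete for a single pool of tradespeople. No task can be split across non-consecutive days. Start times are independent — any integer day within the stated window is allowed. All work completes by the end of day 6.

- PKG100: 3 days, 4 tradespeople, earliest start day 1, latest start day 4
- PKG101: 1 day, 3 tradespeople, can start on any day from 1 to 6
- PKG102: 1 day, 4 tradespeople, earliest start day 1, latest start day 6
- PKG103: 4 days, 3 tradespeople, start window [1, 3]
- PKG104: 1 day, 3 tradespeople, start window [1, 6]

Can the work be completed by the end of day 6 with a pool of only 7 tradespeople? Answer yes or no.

yes

Schedule PKG100@1, PKG101@1, PKG102@4, PKG103@2, PKG104@5: d1:7  d2:7  d3:7  d4:7  d5:6  d6:0 — peak 7 ≤ 7.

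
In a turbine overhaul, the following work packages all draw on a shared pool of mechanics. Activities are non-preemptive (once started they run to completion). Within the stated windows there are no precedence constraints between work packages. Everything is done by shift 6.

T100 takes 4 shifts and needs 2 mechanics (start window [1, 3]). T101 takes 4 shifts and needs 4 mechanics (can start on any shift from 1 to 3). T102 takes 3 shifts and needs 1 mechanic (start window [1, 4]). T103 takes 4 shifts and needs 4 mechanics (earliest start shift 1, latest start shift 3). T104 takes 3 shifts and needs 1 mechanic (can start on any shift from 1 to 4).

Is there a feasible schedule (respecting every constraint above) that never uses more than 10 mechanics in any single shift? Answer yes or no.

The minimum achievable peak is 11; 10 < 11, so no feasible schedule stays within the cap.

no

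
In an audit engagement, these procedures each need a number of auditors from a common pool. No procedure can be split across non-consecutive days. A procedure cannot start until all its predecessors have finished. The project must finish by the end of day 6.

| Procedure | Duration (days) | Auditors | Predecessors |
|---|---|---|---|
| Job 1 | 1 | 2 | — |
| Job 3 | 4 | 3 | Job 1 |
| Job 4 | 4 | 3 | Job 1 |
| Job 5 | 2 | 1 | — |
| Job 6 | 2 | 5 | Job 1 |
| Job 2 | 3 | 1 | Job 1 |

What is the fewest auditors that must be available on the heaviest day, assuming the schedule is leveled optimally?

Early-start (Job 1@1, Job 3@2, Job 4@2, Job 5@1, Job 6@2, Job 2@2) gives peak 13: d1:3  d2:13  d3:12  d4:7  d5:6  d6:0.
Shift Job 6→5.
Schedule Job 1@1, Job 3@2, Job 4@2, Job 5@1, Job 6@5, Job 2@2: d1:3  d2:8  d3:7  d4:7  d5:11  d6:5 — peak 11.

11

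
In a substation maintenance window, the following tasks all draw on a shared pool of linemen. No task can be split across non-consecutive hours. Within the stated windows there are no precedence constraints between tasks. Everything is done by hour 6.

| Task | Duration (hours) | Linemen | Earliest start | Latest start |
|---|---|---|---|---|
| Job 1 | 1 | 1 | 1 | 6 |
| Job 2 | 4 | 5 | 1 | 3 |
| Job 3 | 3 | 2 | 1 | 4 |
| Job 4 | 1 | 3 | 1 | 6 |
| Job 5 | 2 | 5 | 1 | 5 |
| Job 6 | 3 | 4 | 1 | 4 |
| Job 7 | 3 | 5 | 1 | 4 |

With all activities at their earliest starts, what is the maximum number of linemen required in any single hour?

Early-start schedule: Job 1@1, Job 2@1, Job 3@1, Job 4@1, Job 5@1, Job 6@1, Job 7@1.
Load per hour: hour 1: 25, hour 2: 21, hour 3: 16, hour 4: 5, hour 5: 0, hour 6: 0.
Peak is 25.

25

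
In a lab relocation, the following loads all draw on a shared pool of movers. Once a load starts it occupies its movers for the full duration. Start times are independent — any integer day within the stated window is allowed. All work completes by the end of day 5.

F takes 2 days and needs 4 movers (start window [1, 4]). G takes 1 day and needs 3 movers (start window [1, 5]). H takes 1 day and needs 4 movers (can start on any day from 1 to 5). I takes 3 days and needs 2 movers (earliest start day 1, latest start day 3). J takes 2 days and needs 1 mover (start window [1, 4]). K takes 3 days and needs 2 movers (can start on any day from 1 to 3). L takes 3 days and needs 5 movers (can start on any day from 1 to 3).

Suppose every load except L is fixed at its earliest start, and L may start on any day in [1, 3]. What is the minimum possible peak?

L@1: d1:21  d2:14  d3:9  d4:0  d5:0 → peak 21
L@2: d1:16  d2:14  d3:9  d4:5  d5:0 → peak 16
L@3: d1:16  d2:9  d3:9  d4:5  d5:5 → peak 16
Best is L@2, peak 16.

16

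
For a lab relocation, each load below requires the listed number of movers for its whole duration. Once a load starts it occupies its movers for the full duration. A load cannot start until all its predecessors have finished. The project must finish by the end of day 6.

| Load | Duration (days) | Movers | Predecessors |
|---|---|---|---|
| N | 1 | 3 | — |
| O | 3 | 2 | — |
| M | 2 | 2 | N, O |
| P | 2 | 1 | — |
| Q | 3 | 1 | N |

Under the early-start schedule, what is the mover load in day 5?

2

At early start, day 5 has: M.
Demand: 2 = 2.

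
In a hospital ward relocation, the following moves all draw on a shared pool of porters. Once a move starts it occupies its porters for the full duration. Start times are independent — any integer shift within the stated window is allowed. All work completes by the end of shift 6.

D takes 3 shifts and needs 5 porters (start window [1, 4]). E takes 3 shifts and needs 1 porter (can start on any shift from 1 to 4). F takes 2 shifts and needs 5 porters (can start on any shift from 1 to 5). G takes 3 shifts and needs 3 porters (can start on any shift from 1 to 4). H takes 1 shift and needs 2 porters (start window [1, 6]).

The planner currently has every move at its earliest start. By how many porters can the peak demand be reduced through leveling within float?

8

Early-start peak: s1:16  s2:14  s3:9  s4:0  s5:0  s6:0 ⇒ 16.
Leveled (D@1, E@1, F@4, G@4, H@1): s1:8  s2:6  s3:6  s4:8  s5:8  s6:3 ⇒ 8.
Reduction 16 − 8 = 8.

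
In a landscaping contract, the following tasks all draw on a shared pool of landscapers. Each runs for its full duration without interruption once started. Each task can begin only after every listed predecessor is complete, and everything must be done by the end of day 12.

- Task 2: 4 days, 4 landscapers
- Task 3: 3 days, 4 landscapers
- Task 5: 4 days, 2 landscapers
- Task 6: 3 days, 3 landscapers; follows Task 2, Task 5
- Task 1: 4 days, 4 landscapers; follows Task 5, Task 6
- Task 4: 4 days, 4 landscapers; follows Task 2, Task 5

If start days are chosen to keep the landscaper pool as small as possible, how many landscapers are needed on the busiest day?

Early-start (Task 2@1, Task 3@1, Task 5@1, Task 6@5, Task 1@8, Task 4@5) gives peak 10: d1:10  d2:10  d3:10  d4:6  d5:7  d6:7  d7:7  d8:8  d9:4  d10:4  d11:4  d12:0.
Shift Task 3→5, Task 4→8.
Schedule Task 2@1, Task 3@5, Task 5@1, Task 6@5, Task 1@8, Task 4@8: d1:6  d2:6  d3:6  d4:6  d5:7  d6:7  d7:7  d8:8  d9:8  d10:8  d11:8  d12:0 — peak 8.

8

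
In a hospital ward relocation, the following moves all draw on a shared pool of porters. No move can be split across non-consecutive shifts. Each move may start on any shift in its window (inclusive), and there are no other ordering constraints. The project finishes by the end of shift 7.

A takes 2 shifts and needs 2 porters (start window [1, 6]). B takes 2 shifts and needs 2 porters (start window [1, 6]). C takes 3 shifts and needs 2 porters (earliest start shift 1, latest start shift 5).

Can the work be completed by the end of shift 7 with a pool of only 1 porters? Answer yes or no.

no

Total porter-shifts = 14; over 7 shifts the average is 14/7 > 1, so some shift must exceed 1.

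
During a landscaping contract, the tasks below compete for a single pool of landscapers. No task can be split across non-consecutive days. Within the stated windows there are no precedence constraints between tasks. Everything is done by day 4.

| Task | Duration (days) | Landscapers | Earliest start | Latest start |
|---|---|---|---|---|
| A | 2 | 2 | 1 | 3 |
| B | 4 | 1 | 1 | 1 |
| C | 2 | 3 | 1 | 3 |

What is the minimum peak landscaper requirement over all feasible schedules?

4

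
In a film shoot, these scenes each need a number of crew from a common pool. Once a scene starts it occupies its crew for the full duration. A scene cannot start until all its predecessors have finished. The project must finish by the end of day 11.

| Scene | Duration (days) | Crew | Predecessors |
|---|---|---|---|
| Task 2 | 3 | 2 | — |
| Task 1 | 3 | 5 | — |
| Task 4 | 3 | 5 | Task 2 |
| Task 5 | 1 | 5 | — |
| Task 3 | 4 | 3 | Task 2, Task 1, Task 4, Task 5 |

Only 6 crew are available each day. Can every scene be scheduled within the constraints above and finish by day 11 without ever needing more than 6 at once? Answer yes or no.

no

The minimum achievable peak is 7; 6 < 7, so no feasible schedule stays within the cap.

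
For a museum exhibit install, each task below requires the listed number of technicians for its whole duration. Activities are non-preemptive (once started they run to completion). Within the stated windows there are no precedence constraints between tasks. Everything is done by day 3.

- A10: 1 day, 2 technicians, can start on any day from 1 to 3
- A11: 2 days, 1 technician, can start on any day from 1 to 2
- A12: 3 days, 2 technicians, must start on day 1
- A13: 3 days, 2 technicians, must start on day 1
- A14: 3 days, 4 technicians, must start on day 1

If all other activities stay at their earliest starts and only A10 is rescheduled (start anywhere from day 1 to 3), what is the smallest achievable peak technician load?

10

A10@1: d1:11  d2:9  d3:8 → peak 11
A10@2: d1:9  d2:11  d3:8 → peak 11
A10@3: d1:9  d2:9  d3:10 → peak 10
Best is A10@3, peak 10.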